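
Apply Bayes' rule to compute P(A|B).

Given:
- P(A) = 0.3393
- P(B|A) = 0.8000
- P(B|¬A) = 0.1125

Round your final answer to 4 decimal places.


Bayes' theorem: P(A|B) = P(B|A) × P(A) / P(B)

Step 1: Calculate P(B) using law of total probability
P(B) = P(B|A)P(A) + P(B|¬A)P(¬A)
     = 0.8000 × 0.3393 + 0.1125 × 0.6607
     = 0.27144000 + 0.07432875
     = 0.34576875

Step 2: Apply Bayes' theorem
P(A|B) = P(B|A) × P(A) / P(B)
       = 0.27144000 / 0.34576875
       = 0.7850


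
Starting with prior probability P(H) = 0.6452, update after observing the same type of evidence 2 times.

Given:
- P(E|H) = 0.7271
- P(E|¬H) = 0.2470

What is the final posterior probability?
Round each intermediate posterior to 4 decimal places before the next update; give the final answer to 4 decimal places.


Sequential Bayesian updating:

Initial prior: P(H) = 0.6452

Update 1:
  P(E) = 0.7271 × 0.6452 + 0.2470 × 0.3548 = 0.46912492 + 0.08763560 = 0.55676052
  P(H|E) = 0.46912492 / 0.55676052 = 0.8426

Update 2:
  P(E) = 0.7271 × 0.8426 + 0.2470 × 0.1574 = 0.61265446 + 0.03887780 = 0.65153226
  P(H|E) = 0.61265446 / 0.65153226 = 0.9403

Final posterior: 0.9403


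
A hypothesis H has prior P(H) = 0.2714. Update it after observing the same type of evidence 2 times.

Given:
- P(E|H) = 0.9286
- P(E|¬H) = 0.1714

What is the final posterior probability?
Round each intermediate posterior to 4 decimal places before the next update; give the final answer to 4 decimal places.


Sequential Bayesian updating:

Initial prior: P(H) = 0.2714

Update 1:
  P(E) = 0.9286 × 0.2714 + 0.1714 × 0.7286 = 0.25202204 + 0.12488204 = 0.37690408
  P(H|E) = 0.25202204 / 0.37690408 = 0.6687

Update 2:
  P(E) = 0.9286 × 0.6687 + 0.1714 × 0.3313 = 0.62095482 + 0.05678482 = 0.67773964
  P(H|E) = 0.62095482 / 0.67773964 = 0.9162

Final posterior: 0.9162


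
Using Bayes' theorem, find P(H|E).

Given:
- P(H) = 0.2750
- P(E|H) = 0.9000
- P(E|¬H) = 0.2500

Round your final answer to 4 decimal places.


Bayes' theorem: P(H|E) = P(E|H) × P(H) / P(E)

Step 1: Calculate P(E) using law of total probability
P(E) = P(E|H)P(H) + P(E|¬H)P(¬H)
     = 0.9000 × 0.2750 + 0.2500 × 0.7250
     = 0.24750000 + 0.18125000
     = 0.42875000

Step 2: Apply Bayes' theorem
P(H|E) = P(E|H) × P(H) / P(E)
       = 0.24750000 / 0.42875000
       = 0.5773


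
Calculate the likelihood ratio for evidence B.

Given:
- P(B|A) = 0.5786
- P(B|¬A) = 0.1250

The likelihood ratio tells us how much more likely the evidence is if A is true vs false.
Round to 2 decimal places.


Likelihood Ratio (LR) = P(B|A) / P(B|¬A)

LR = 0.5786 / 0.1250
   = 4.63

The evidence is 4.63 times more likely if A is true than if A is false.
Since LR > 1, the evidence supports A over ¬A.


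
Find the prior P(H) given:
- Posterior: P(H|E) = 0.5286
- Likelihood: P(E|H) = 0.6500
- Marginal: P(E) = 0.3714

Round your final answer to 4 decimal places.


From Bayes' theorem: P(H|E) = P(E|H) × P(H) / P(E)

Rearranging for P(H):
P(H) = P(H|E) × P(E) / P(E|H)
     = 0.5286 × 0.3714 / 0.6500
     = 0.19632204 / 0.6500
     = 0.3020


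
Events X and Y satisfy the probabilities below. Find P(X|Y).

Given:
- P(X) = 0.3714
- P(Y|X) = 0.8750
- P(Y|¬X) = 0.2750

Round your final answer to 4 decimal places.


Bayes' theorem: P(X|Y) = P(Y|X) × P(X) / P(Y)

Step 1: Calculate P(Y) using law of total probability
P(Y) = P(Y|X)P(X) + P(Y|¬X)P(¬X)
     = 0.8750 × 0.3714 + 0.2750 × 0.6286
     = 0.32497500 + 0.17286500
     = 0.49784000

Step 2: Apply Bayes' theorem
P(X|Y) = P(Y|X) × P(X) / P(Y)
       = 0.32497500 / 0.49784000
       = 0.6528


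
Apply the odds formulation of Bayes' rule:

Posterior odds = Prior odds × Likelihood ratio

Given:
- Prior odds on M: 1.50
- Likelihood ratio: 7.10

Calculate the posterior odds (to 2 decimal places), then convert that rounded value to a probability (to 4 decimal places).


Step 1: Calculate posterior odds
Posterior odds = Prior odds × LR
               = 1.50 × 7.10
               = 10.65

Step 2: Convert to probability
P(M|E) = Posterior odds / (1 + Posterior odds)
       = 10.65 / (1 + 10.65)
       = 10.65 / 11.65
       = 0.9142

The evidence increased P(M) from 0.6000 to 0.9142.


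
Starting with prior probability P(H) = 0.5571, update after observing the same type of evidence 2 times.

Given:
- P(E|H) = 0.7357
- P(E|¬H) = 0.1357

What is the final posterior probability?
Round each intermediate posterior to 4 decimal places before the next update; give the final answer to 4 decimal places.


Sequential Bayesian updating:

Initial prior: P(H) = 0.5571

Update 1:
  P(E) = 0.7357 × 0.5571 + 0.1357 × 0.4429 = 0.40985847 + 0.06010153 = 0.46996000
  P(H|E) = 0.40985847 / 0.46996000 = 0.8721

Update 2:
  P(E) = 0.7357 × 0.8721 + 0.1357 × 0.1279 = 0.64160397 + 0.01735603 = 0.65896000
  P(H|E) = 0.64160397 / 0.65896000 = 0.9737

Final posterior: 0.9737


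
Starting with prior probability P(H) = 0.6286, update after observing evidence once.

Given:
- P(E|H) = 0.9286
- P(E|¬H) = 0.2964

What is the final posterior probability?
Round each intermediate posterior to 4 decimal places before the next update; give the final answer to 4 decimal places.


Sequential Bayesian updating:

Initial prior: P(H) = 0.6286

Update 1:
  P(E) = 0.9286 × 0.6286 + 0.2964 × 0.3714 = 0.58371796 + 0.11008296 = 0.69380092
  P(H|E) = 0.58371796 / 0.69380092 = 0.8413

Final posterior: 0.8413


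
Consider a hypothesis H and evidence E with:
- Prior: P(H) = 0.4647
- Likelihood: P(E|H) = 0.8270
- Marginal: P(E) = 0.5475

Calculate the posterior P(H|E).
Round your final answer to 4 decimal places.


Using Bayes' theorem:

P(H|E) = P(E|H) × P(H) / P(E)
       = 0.8270 × 0.4647 / 0.5475
       = 0.38430690 / 0.5475
       = 0.7019

The evidence strengthens our belief in H.
Prior: 0.4647 → Posterior: 0.7019


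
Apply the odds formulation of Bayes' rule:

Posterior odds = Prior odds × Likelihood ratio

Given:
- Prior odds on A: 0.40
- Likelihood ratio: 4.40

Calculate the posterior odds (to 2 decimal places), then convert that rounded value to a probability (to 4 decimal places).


Step 1: Calculate posterior odds
Posterior odds = Prior odds × LR
               = 0.40 × 4.40
               = 1.76

Step 2: Convert to probability
P(A|E) = Posterior odds / (1 + Posterior odds)
       = 1.76 / (1 + 1.76)
       = 1.76 / 2.76
       = 0.6377

The evidence increased P(A) from 0.2857 to 0.6377.


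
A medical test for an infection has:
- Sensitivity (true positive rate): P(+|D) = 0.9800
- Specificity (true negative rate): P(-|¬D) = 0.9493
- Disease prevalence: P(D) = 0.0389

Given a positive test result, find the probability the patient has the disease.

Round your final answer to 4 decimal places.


Let D = has disease, + = positive test

Given:
- P(D) = 0.0389 (prevalence)
- P(+|D) = 0.9800 (sensitivity)
- P(-|¬D) = 0.9493 (specificity)
- P(+|¬D) = 0.0507 (false positive rate = 1 - specificity)

Step 1: Find P(+)
P(+) = P(+|D)P(D) + P(+|¬D)P(¬D)
     = 0.9800 × 0.0389 + 0.0507 × 0.9611
     = 0.03812200 + 0.04872777
     = 0.08684977

Step 2: Apply Bayes' theorem for P(D|+)
P(D|+) = P(+|D)P(D) / P(+)
       = 0.03812200 / 0.08684977
       = 0.4389


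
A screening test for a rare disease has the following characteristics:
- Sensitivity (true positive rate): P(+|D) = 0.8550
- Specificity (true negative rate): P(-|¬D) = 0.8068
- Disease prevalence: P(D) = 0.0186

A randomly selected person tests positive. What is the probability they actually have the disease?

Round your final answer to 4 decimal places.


Let D = has disease, + = positive test

Given:
- P(D) = 0.0186 (prevalence)
- P(+|D) = 0.8550 (sensitivity)
- P(-|¬D) = 0.8068 (specificity)
- P(+|¬D) = 0.1932 (false positive rate = 1 - specificity)

Step 1: Find P(+)
P(+) = P(+|D)P(D) + P(+|¬D)P(¬D)
     = 0.8550 × 0.0186 + 0.1932 × 0.9814
     = 0.01590300 + 0.18960648
     = 0.20550948

Step 2: Apply Bayes' theorem for P(D|+)
P(D|+) = P(+|D)P(D) / P(+)
       = 0.01590300 / 0.20550948
       = 0.0774


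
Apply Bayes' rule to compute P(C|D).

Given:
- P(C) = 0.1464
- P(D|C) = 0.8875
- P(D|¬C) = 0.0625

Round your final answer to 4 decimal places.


Bayes' theorem: P(C|D) = P(D|C) × P(C) / P(D)

Step 1: Calculate P(D) using law of total probability
P(D) = P(D|C)P(C) + P(D|¬C)P(¬C)
     = 0.8875 × 0.1464 + 0.0625 × 0.8536
     = 0.12993000 + 0.05335000
     = 0.18328000

Step 2: Apply Bayes' theorem
P(C|D) = P(D|C) × P(C) / P(D)
       = 0.12993000 / 0.18328000
       = 0.7089


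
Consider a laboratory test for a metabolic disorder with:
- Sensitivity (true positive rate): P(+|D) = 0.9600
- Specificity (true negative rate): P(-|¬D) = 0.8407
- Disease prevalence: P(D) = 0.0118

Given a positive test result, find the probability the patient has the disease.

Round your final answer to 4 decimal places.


Let D = has disease, + = positive test

Given:
- P(D) = 0.0118 (prevalence)
- P(+|D) = 0.9600 (sensitivity)
- P(-|¬D) = 0.8407 (specificity)
- P(+|¬D) = 0.1593 (false positive rate = 1 - specificity)

Step 1: Find P(+)
P(+) = P(+|D)P(D) + P(+|¬D)P(¬D)
     = 0.9600 × 0.0118 + 0.1593 × 0.9882
     = 0.01132800 + 0.15742026
     = 0.16874826

Step 2: Apply Bayes' theorem for P(D|+)
P(D|+) = P(+|D)P(D) / P(+)
       = 0.01132800 / 0.16874826
       = 0.0671


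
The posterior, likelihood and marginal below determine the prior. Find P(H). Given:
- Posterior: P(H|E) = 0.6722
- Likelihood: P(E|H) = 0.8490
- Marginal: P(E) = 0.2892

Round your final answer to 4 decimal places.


From Bayes' theorem: P(H|E) = P(E|H) × P(H) / P(E)

Rearranging for P(H):
P(H) = P(H|E) × P(E) / P(E|H)
     = 0.6722 × 0.2892 / 0.8490
     = 0.19440024 / 0.8490
     = 0.2290


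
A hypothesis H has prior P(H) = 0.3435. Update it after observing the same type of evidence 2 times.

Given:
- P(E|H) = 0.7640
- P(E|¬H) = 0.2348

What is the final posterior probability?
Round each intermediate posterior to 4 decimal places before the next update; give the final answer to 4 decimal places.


Sequential Bayesian updating:

Initial prior: P(H) = 0.3435

Update 1:
  P(E) = 0.7640 × 0.3435 + 0.2348 × 0.6565 = 0.26243400 + 0.15414620 = 0.41658020
  P(H|E) = 0.26243400 / 0.41658020 = 0.6300

Update 2:
  P(E) = 0.7640 × 0.6300 + 0.2348 × 0.3700 = 0.48132000 + 0.08687600 = 0.56819600
  P(H|E) = 0.48132000 / 0.56819600 = 0.8471

Final posterior: 0.8471


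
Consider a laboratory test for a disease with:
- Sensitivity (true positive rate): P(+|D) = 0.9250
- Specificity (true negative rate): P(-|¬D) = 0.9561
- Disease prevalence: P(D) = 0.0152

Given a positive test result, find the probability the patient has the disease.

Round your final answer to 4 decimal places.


Let D = has disease, + = positive test

Given:
- P(D) = 0.0152 (prevalence)
- P(+|D) = 0.9250 (sensitivity)
- P(-|¬D) = 0.9561 (specificity)
- P(+|¬D) = 0.0439 (false positive rate = 1 - specificity)

Step 1: Find P(+)
P(+) = P(+|D)P(D) + P(+|¬D)P(¬D)
     = 0.9250 × 0.0152 + 0.0439 × 0.9848
     = 0.01406000 + 0.04323272
     = 0.05729272

Step 2: Apply Bayes' theorem for P(D|+)
P(D|+) = P(+|D)P(D) / P(+)
       = 0.01406000 / 0.05729272
       = 0.2454


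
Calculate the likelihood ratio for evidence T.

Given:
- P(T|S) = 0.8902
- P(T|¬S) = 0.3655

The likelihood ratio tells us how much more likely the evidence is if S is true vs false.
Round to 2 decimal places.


Likelihood Ratio (LR) = P(T|S) / P(T|¬S)

LR = 0.8902 / 0.3655
   = 2.44

The evidence is 2.44 times more likely if S is true than if S is false.
Because LR exceeds 1, T is evidence for S.


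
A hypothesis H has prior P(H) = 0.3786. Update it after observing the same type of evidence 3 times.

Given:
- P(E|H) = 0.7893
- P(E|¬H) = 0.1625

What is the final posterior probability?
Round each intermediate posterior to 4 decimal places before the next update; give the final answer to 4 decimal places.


Sequential Bayesian updating:

Initial prior: P(H) = 0.3786

Update 1:
  P(E) = 0.7893 × 0.3786 + 0.1625 × 0.6214 = 0.29882898 + 0.10097750 = 0.39980648
  P(H|E) = 0.29882898 / 0.39980648 = 0.7474

Update 2:
  P(E) = 0.7893 × 0.7474 + 0.1625 × 0.2526 = 0.58992282 + 0.04104750 = 0.63097032
  P(H|E) = 0.58992282 / 0.63097032 = 0.9349

Update 3:
  P(E) = 0.7893 × 0.9349 + 0.1625 × 0.0651 = 0.73791657 + 0.01057875 = 0.74849532
  P(H|E) = 0.73791657 / 0.74849532 = 0.9859

Final posterior: 0.9859


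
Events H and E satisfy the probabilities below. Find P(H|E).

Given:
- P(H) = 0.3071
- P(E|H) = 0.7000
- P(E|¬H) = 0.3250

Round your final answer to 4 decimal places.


Bayes' theorem: P(H|E) = P(E|H) × P(H) / P(E)

Step 1: Calculate P(E) using law of total probability
P(E) = P(E|H)P(H) + P(E|¬H)P(¬H)
     = 0.7000 × 0.3071 + 0.3250 × 0.6929
     = 0.21497000 + 0.22519250
     = 0.44016250

Step 2: Apply Bayes' theorem
P(H|E) = P(E|H) × P(H) / P(E)
       = 0.21497000 / 0.44016250
       = 0.4884


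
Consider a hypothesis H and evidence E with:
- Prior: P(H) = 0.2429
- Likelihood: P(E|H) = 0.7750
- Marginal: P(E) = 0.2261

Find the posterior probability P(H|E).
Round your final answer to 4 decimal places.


Using Bayes' theorem:

P(H|E) = P(E|H) × P(H) / P(E)
       = 0.7750 × 0.2429 / 0.2261
       = 0.18824750 / 0.2261
       = 0.8326

The evidence strengthens our belief in H.
Prior: 0.2429 → Posterior: 0.8326


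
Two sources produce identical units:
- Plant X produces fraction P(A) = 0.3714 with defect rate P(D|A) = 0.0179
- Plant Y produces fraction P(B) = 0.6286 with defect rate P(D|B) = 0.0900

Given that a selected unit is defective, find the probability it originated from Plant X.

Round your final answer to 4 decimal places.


Let A = from Plant X, D = defective

Given:
- P(A) = 0.3714, P(B) = 0.6286
- P(D|A) = 0.0179, P(D|B) = 0.0900

Step 1: Find P(D)
P(D) = P(D|A)P(A) + P(D|B)P(B)
     = 0.0179 × 0.3714 + 0.0900 × 0.6286
     = 0.00664806 + 0.05657400
     = 0.06322206

Step 2: Apply Bayes' theorem
P(A|D) = P(D|A)P(A) / P(D)
       = 0.00664806 / 0.06322206
       = 0.1052


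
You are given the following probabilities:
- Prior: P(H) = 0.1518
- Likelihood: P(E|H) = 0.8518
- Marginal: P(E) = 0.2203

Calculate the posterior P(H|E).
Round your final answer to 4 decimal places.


Using Bayes' theorem:

P(H|E) = P(E|H) × P(H) / P(E)
       = 0.8518 × 0.1518 / 0.2203
       = 0.12930324 / 0.2203
       = 0.5869

The evidence strengthens our belief in H.
Prior: 0.1518 → Posterior: 0.5869


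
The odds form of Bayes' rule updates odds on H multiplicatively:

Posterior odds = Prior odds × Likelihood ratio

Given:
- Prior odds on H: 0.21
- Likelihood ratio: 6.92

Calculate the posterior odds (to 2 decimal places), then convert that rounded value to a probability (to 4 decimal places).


Step 1: Calculate posterior odds
Posterior odds = Prior odds × LR
               = 0.21 × 6.92
               = 1.45

Step 2: Convert to probability
P(H|E) = Posterior odds / (1 + Posterior odds)
       = 1.45 / (1 + 1.45)
       = 1.45 / 2.45
       = 0.5918

The evidence increased P(H) from 0.1736 to 0.5918.


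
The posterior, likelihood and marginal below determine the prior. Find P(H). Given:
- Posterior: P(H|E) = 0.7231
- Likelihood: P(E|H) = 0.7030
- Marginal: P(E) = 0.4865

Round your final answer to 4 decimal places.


From Bayes' theorem: P(H|E) = P(E|H) × P(H) / P(E)

Rearranging for P(H):
P(H) = P(H|E) × P(E) / P(E|H)
     = 0.7231 × 0.4865 / 0.7030
     = 0.35178815 / 0.7030
     = 0.5004


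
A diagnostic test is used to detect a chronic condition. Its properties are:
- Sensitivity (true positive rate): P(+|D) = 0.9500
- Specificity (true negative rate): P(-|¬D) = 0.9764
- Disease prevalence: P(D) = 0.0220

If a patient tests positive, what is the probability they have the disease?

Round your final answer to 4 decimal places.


Let D = has disease, + = positive test

Given:
- P(D) = 0.0220 (prevalence)
- P(+|D) = 0.9500 (sensitivity)
- P(-|¬D) = 0.9764 (specificity)
- P(+|¬D) = 0.0236 (false positive rate = 1 - specificity)

Step 1: Find P(+)
P(+) = P(+|D)P(D) + P(+|¬D)P(¬D)
     = 0.9500 × 0.0220 + 0.0236 × 0.9780
     = 0.02090000 + 0.02308080
     = 0.04398080

Step 2: Apply Bayes' theorem for P(D|+)
P(D|+) = P(+|D)P(D) / P(+)
       = 0.02090000 / 0.04398080
       = 0.4752


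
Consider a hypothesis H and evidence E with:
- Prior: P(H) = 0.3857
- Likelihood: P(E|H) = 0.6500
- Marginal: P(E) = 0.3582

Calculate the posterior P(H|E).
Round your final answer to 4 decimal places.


Using Bayes' theorem:

P(H|E) = P(E|H) × P(H) / P(E)
       = 0.6500 × 0.3857 / 0.3582
       = 0.25070500 / 0.3582
       = 0.6999

The evidence strengthens our belief in H.
Prior: 0.3857 → Posterior: 0.6999


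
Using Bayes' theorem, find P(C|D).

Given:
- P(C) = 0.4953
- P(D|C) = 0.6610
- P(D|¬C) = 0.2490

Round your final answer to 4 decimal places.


Bayes' theorem: P(C|D) = P(D|C) × P(C) / P(D)

Step 1: Calculate P(D) using law of total probability
P(D) = P(D|C)P(C) + P(D|¬C)P(¬C)
     = 0.6610 × 0.4953 + 0.2490 × 0.5047
     = 0.32739330 + 0.12567030
     = 0.45306360

Step 2: Apply Bayes' theorem
P(C|D) = P(D|C) × P(C) / P(D)
       = 0.32739330 / 0.45306360
       = 0.7226


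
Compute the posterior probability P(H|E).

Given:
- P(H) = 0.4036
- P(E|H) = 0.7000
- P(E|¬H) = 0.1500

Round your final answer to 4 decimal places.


Bayes' theorem: P(H|E) = P(E|H) × P(H) / P(E)

Step 1: Calculate P(E) using law of total probability
P(E) = P(E|H)P(H) + P(E|¬H)P(¬H)
     = 0.7000 × 0.4036 + 0.1500 × 0.5964
     = 0.28252000 + 0.08946000
     = 0.37198000

Step 2: Apply Bayes' theorem
P(H|E) = P(E|H) × P(H) / P(E)
       = 0.28252000 / 0.37198000
       = 0.7595


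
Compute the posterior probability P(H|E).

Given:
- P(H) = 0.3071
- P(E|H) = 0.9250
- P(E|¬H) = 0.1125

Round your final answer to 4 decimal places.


Bayes' theorem: P(H|E) = P(E|H) × P(H) / P(E)

Step 1: Calculate P(E) using law of total probability
P(E) = P(E|H)P(H) + P(E|¬H)P(¬H)
     = 0.9250 × 0.3071 + 0.1125 × 0.6929
     = 0.28406750 + 0.07795125
     = 0.36201875

Step 2: Apply Bayes' theorem
P(H|E) = P(E|H) × P(H) / P(E)
       = 0.28406750 / 0.36201875
       = 0.7847


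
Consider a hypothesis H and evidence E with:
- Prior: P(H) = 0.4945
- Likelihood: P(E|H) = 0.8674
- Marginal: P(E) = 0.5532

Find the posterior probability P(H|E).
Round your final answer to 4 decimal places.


Using Bayes' theorem:

P(H|E) = P(E|H) × P(H) / P(E)
       = 0.8674 × 0.4945 / 0.5532
       = 0.42892930 / 0.5532
       = 0.7754

The evidence strengthens our belief in H.
Prior: 0.4945 → Posterior: 0.7754


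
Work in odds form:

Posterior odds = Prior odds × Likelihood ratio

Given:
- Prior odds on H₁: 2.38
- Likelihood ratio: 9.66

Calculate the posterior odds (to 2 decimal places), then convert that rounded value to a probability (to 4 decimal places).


Step 1: Calculate posterior odds
Posterior odds = Prior odds × LR
               = 2.38 × 9.66
               = 22.99

Step 2: Convert to probability
P(H₁|E) = Posterior odds / (1 + Posterior odds)
       = 22.99 / (1 + 22.99)
       = 22.99 / 23.99
       = 0.9583

The evidence increased P(H₁) from 0.7041 to 0.9583.


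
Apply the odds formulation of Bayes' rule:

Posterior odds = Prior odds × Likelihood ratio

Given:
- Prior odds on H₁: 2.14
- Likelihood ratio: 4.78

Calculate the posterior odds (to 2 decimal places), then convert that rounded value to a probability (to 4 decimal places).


Step 1: Calculate posterior odds
Posterior odds = Prior odds × LR
               = 2.14 × 4.78
               = 10.23

Step 2: Convert to probability
P(H₁|E) = Posterior odds / (1 + Posterior odds)
       = 10.23 / (1 + 10.23)
       = 10.23 / 11.23
       = 0.9110

The evidence increased P(H₁) from 0.6815 to 0.9110.


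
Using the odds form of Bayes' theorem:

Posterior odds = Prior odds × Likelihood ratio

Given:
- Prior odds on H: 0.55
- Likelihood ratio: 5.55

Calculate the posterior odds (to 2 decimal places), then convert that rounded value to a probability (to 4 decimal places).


Step 1: Calculate posterior odds
Posterior odds = Prior odds × LR
               = 0.55 × 5.55
               = 3.05

Step 2: Convert to probability
P(H|E) = Posterior odds / (1 + Posterior odds)
       = 3.05 / (1 + 3.05)
       = 3.05 / 4.05
       = 0.7531

The evidence increased P(H) from 0.3548 to 0.7531.


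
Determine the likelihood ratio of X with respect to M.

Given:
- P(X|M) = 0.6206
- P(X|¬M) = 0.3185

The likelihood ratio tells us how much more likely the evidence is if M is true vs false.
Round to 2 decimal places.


Likelihood Ratio (LR) = P(X|M) / P(X|¬M)

LR = 0.6206 / 0.3185
   = 1.95

The evidence is 1.95 times more likely if M is true than if M is false.
LR > 1, so observing X raises the odds in favor of M.


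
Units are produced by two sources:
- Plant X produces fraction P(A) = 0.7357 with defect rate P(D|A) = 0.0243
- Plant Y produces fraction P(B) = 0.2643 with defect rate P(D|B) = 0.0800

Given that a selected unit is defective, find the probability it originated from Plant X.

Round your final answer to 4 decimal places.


Let A = from Plant X, D = defective

Given:
- P(A) = 0.7357, P(B) = 0.2643
- P(D|A) = 0.0243, P(D|B) = 0.0800

Step 1: Find P(D)
P(D) = P(D|A)P(A) + P(D|B)P(B)
     = 0.0243 × 0.7357 + 0.0800 × 0.2643
     = 0.01787751 + 0.02114400
     = 0.03902151

Step 2: Apply Bayes' theorem
P(A|D) = P(D|A)P(A) / P(D)
       = 0.01787751 / 0.03902151
       = 0.4581


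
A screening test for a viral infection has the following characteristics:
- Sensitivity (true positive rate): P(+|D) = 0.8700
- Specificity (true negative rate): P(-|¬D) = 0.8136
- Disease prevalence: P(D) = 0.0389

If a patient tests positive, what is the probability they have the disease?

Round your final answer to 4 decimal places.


Let D = has disease, + = positive test

Given:
- P(D) = 0.0389 (prevalence)
- P(+|D) = 0.8700 (sensitivity)
- P(-|¬D) = 0.8136 (specificity)
- P(+|¬D) = 0.1864 (false positive rate = 1 - specificity)

Step 1: Find P(+)
P(+) = P(+|D)P(D) + P(+|¬D)P(¬D)
     = 0.8700 × 0.0389 + 0.1864 × 0.9611
     = 0.03384300 + 0.17914904
     = 0.21299204

Step 2: Apply Bayes' theorem for P(D|+)
P(D|+) = P(+|D)P(D) / P(+)
       = 0.03384300 / 0.21299204
       = 0.1589


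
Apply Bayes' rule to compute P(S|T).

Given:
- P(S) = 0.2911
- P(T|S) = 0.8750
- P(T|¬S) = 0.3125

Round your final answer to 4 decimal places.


Bayes' theorem: P(S|T) = P(T|S) × P(S) / P(T)

Step 1: Calculate P(T) using law of total probability
P(T) = P(T|S)P(S) + P(T|¬S)P(¬S)
     = 0.8750 × 0.2911 + 0.3125 × 0.7089
     = 0.25471250 + 0.22153125
     = 0.47624375

Step 2: Apply Bayes' theorem
P(S|T) = P(T|S) × P(S) / P(T)
       = 0.25471250 / 0.47624375
       = 0.5348


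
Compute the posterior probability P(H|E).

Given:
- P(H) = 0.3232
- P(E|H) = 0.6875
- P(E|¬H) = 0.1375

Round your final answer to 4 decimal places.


Bayes' theorem: P(H|E) = P(E|H) × P(H) / P(E)

Step 1: Calculate P(E) using law of total probability
P(E) = P(E|H)P(H) + P(E|¬H)P(¬H)
     = 0.6875 × 0.3232 + 0.1375 × 0.6768
     = 0.22220000 + 0.09306000
     = 0.31526000

Step 2: Apply Bayes' theorem
P(H|E) = P(E|H) × P(H) / P(E)
       = 0.22220000 / 0.31526000
       = 0.7048


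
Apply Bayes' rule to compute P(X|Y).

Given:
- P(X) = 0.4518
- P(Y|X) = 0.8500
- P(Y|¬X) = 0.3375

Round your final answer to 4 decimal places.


Bayes' theorem: P(X|Y) = P(Y|X) × P(X) / P(Y)

Step 1: Calculate P(Y) using law of total probability
P(Y) = P(Y|X)P(X) + P(Y|¬X)P(¬X)
     = 0.8500 × 0.4518 + 0.3375 × 0.5482
     = 0.38403000 + 0.18501750
     = 0.56904750

Step 2: Apply Bayes' theorem
P(X|Y) = P(Y|X) × P(X) / P(Y)
       = 0.38403000 / 0.56904750
       = 0.6749


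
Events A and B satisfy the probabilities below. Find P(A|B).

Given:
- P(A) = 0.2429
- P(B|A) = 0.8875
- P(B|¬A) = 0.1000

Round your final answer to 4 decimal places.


Bayes' theorem: P(A|B) = P(B|A) × P(A) / P(B)

Step 1: Calculate P(B) using law of total probability
P(B) = P(B|A)P(A) + P(B|¬A)P(¬A)
     = 0.8875 × 0.2429 + 0.1000 × 0.7571
     = 0.21557375 + 0.07571000
     = 0.29128375

Step 2: Apply Bayes' theorem
P(A|B) = P(B|A) × P(A) / P(B)
       = 0.21557375 / 0.29128375
       = 0.7401


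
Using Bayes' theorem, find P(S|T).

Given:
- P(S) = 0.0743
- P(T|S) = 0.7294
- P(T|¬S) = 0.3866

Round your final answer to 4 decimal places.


Bayes' theorem: P(S|T) = P(T|S) × P(S) / P(T)

Step 1: Calculate P(T) using law of total probability
P(T) = P(T|S)P(S) + P(T|¬S)P(¬S)
     = 0.7294 × 0.0743 + 0.3866 × 0.9257
     = 0.05419442 + 0.35787562
     = 0.41207004

Step 2: Apply Bayes' theorem
P(S|T) = P(T|S) × P(S) / P(T)
       = 0.05419442 / 0.41207004
       = 0.1315


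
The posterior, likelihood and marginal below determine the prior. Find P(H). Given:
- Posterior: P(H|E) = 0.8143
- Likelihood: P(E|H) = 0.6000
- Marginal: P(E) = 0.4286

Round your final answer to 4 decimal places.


From Bayes' theorem: P(H|E) = P(E|H) × P(H) / P(E)

Rearranging for P(H):
P(H) = P(H|E) × P(E) / P(E|H)
     = 0.8143 × 0.4286 / 0.6000
     = 0.34900898 / 0.6000
     = 0.5817


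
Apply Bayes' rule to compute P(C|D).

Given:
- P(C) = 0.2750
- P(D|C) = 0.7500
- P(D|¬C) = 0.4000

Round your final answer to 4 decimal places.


Bayes' theorem: P(C|D) = P(D|C) × P(C) / P(D)

Step 1: Calculate P(D) using law of total probability
P(D) = P(D|C)P(C) + P(D|¬C)P(¬C)
     = 0.7500 × 0.2750 + 0.4000 × 0.7250
     = 0.20625000 + 0.29000000
     = 0.49625000

Step 2: Apply Bayes' theorem
P(C|D) = P(D|C) × P(C) / P(D)
       = 0.20625000 / 0.49625000
       = 0.4156


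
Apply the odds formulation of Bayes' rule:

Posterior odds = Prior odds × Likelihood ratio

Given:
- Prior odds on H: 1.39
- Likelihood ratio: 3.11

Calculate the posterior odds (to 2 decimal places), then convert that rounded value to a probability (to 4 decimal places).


Step 1: Calculate posterior odds
Posterior odds = Prior odds × LR
               = 1.39 × 3.11
               = 4.32

Step 2: Convert to probability
P(H|E) = Posterior odds / (1 + Posterior odds)
       = 4.32 / (1 + 4.32)
       = 4.32 / 5.32
       = 0.8120

The evidence increased P(H) from 0.5816 to 0.8120.


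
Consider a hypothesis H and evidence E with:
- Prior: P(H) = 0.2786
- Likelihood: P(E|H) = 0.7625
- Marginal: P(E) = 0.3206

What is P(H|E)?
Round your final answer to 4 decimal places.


Using Bayes' theorem:

P(H|E) = P(E|H) × P(H) / P(E)
       = 0.7625 × 0.2786 / 0.3206
       = 0.21243250 / 0.3206
       = 0.6626

The evidence strengthens our belief in H.
Prior: 0.2786 → Posterior: 0.6626


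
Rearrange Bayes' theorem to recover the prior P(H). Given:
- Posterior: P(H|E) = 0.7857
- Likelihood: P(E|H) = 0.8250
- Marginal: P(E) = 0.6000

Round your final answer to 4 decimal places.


From Bayes' theorem: P(H|E) = P(E|H) × P(H) / P(E)

Rearranging for P(H):
P(H) = P(H|E) × P(E) / P(E|H)
     = 0.7857 × 0.6000 / 0.8250
     = 0.47142000 / 0.8250
     = 0.5714


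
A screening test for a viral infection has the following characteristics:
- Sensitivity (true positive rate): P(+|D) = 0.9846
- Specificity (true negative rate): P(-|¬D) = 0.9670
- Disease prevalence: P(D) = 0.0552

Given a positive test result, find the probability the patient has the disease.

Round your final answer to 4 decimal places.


Let D = has disease, + = positive test

Given:
- P(D) = 0.0552 (prevalence)
- P(+|D) = 0.9846 (sensitivity)
- P(-|¬D) = 0.9670 (specificity)
- P(+|¬D) = 0.0330 (false positive rate = 1 - specificity)

Step 1: Find P(+)
P(+) = P(+|D)P(D) + P(+|¬D)P(¬D)
     = 0.9846 × 0.0552 + 0.0330 × 0.9448
     = 0.05434992 + 0.03117840
     = 0.08552832

Step 2: Apply Bayes' theorem for P(D|+)
P(D|+) = P(+|D)P(D) / P(+)
       = 0.05434992 / 0.08552832
       = 0.6355


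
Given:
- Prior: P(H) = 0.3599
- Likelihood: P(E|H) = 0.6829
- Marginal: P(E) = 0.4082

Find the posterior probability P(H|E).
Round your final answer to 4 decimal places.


Using Bayes' theorem:

P(H|E) = P(E|H) × P(H) / P(E)
       = 0.6829 × 0.3599 / 0.4082
       = 0.24577571 / 0.4082
       = 0.6021

The evidence strengthens our belief in H.
Prior: 0.3599 → Posterior: 0.6021


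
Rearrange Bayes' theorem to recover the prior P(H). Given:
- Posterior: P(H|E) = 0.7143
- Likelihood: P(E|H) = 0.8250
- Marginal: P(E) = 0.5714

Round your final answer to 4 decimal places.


From Bayes' theorem: P(H|E) = P(E|H) × P(H) / P(E)

Rearranging for P(H):
P(H) = P(H|E) × P(E) / P(E|H)
     = 0.7143 × 0.5714 / 0.8250
     = 0.40815102 / 0.8250
     = 0.4947


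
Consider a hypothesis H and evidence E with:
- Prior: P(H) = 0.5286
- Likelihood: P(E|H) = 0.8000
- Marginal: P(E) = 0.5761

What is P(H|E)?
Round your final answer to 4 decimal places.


Using Bayes' theorem:

P(H|E) = P(E|H) × P(H) / P(E)
       = 0.8000 × 0.5286 / 0.5761
       = 0.42288000 / 0.5761
       = 0.7340

The evidence strengthens our belief in H.
Prior: 0.5286 → Posterior: 0.7340


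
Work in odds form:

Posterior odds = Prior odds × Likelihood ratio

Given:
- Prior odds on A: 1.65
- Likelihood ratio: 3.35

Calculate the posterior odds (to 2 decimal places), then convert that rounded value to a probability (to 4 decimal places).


Step 1: Calculate posterior odds
Posterior odds = Prior odds × LR
               = 1.65 × 3.35
               = 5.53

Step 2: Convert to probability
P(A|E) = Posterior odds / (1 + Posterior odds)
       = 5.53 / (1 + 5.53)
       = 5.53 / 6.53
       = 0.8469

The evidence increased P(A) from 0.6226 to 0.8469.


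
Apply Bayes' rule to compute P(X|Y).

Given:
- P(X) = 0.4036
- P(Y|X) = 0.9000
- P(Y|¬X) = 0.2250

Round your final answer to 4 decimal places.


Bayes' theorem: P(X|Y) = P(Y|X) × P(X) / P(Y)

Step 1: Calculate P(Y) using law of total probability
P(Y) = P(Y|X)P(X) + P(Y|¬X)P(¬X)
     = 0.9000 × 0.4036 + 0.2250 × 0.5964
     = 0.36324000 + 0.13419000
     = 0.49743000

Step 2: Apply Bayes' theorem
P(X|Y) = P(Y|X) × P(X) / P(Y)
       = 0.36324000 / 0.49743000
       = 0.7302


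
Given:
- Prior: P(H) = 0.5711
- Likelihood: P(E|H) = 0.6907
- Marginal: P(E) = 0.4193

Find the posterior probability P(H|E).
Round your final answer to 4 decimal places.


Using Bayes' theorem:

P(H|E) = P(E|H) × P(H) / P(E)
       = 0.6907 × 0.5711 / 0.4193
       = 0.39445877 / 0.4193
       = 0.9408

The evidence strengthens our belief in H.
Prior: 0.5711 → Posterior: 0.9408


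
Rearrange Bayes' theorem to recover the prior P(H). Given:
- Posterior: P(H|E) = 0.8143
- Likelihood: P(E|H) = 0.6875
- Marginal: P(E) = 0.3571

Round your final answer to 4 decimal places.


From Bayes' theorem: P(H|E) = P(E|H) × P(H) / P(E)

Rearranging for P(H):
P(H) = P(H|E) × P(E) / P(E|H)
     = 0.8143 × 0.3571 / 0.6875
     = 0.29078653 / 0.6875
     = 0.4230


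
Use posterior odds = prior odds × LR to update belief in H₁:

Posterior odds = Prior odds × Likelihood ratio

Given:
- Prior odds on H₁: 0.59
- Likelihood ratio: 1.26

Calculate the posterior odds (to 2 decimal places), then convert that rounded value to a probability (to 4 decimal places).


Step 1: Calculate posterior odds
Posterior odds = Prior odds × LR
               = 0.59 × 1.26
               = 0.74

Step 2: Convert to probability
P(H₁|E) = Posterior odds / (1 + Posterior odds)
       = 0.74 / (1 + 0.74)
       = 0.74 / 1.74
       = 0.4253

The evidence increased P(H₁) from 0.3711 to 0.4253.


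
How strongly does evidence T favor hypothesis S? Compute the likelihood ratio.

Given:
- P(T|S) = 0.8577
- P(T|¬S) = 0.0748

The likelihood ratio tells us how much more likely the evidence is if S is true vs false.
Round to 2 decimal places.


Likelihood Ratio (LR) = P(T|S) / P(T|¬S)

LR = 0.8577 / 0.0748
   = 11.47

The evidence is 11.47 times more likely if S is true than if S is false.
Since LR > 1, the evidence supports S over ¬S.


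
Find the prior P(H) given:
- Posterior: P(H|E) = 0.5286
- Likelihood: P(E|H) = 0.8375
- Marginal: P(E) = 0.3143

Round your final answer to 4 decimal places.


From Bayes' theorem: P(H|E) = P(E|H) × P(H) / P(E)

Rearranging for P(H):
P(H) = P(H|E) × P(E) / P(E|H)
     = 0.5286 × 0.3143 / 0.8375
     = 0.16613898 / 0.8375
     = 0.1984


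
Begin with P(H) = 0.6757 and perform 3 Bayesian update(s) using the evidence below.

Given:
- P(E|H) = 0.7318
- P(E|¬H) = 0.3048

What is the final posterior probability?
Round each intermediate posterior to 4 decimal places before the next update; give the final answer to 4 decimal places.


Sequential Bayesian updating:

Initial prior: P(H) = 0.6757

Update 1:
  P(E) = 0.7318 × 0.6757 + 0.3048 × 0.3243 = 0.49447726 + 0.09884664 = 0.59332390
  P(H|E) = 0.49447726 / 0.59332390 = 0.8334

Update 2:
  P(E) = 0.7318 × 0.8334 + 0.3048 × 0.1666 = 0.60988212 + 0.05077968 = 0.66066180
  P(H|E) = 0.60988212 / 0.66066180 = 0.9231

Update 3:
  P(E) = 0.7318 × 0.9231 + 0.3048 × 0.0769 = 0.67552458 + 0.02343912 = 0.69896370
  P(H|E) = 0.67552458 / 0.69896370 = 0.9665

Final posterior: 0.9665


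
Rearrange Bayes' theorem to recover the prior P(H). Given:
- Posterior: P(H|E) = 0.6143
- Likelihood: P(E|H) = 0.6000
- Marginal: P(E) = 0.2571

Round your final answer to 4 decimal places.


From Bayes' theorem: P(H|E) = P(E|H) × P(H) / P(E)

Rearranging for P(H):
P(H) = P(H|E) × P(E) / P(E|H)
     = 0.6143 × 0.2571 / 0.6000
     = 0.15793653 / 0.6000
     = 0.2632


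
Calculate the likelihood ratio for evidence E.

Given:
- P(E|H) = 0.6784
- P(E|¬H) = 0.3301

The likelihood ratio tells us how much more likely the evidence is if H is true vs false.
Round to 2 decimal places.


Likelihood Ratio (LR) = P(E|H) / P(E|¬H)

LR = 0.6784 / 0.3301
   = 2.06

The evidence is 2.06 times more likely if H is true than if H is false.
Because LR exceeds 1, E is evidence for H.


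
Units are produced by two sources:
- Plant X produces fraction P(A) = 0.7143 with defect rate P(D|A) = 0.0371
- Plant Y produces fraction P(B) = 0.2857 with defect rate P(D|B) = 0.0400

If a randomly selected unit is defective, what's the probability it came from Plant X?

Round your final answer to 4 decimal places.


Let A = from Plant X, D = defective

Given:
- P(A) = 0.7143, P(B) = 0.2857
- P(D|A) = 0.0371, P(D|B) = 0.0400

Step 1: Find P(D)
P(D) = P(D|A)P(A) + P(D|B)P(B)
     = 0.0371 × 0.7143 + 0.0400 × 0.2857
     = 0.02650053 + 0.01142800
     = 0.03792853

Step 2: Apply Bayes' theorem
P(A|D) = P(D|A)P(A) / P(D)
       = 0.02650053 / 0.03792853
       = 0.6987


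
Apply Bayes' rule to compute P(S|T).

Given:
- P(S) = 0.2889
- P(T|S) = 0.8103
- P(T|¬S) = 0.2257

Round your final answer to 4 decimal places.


Bayes' theorem: P(S|T) = P(T|S) × P(S) / P(T)

Step 1: Calculate P(T) using law of total probability
P(T) = P(T|S)P(S) + P(T|¬S)P(¬S)
     = 0.8103 × 0.2889 + 0.2257 × 0.7111
     = 0.23409567 + 0.16049527
     = 0.39459094

Step 2: Apply Bayes' theorem
P(S|T) = P(T|S) × P(S) / P(T)
       = 0.23409567 / 0.39459094
       = 0.5933


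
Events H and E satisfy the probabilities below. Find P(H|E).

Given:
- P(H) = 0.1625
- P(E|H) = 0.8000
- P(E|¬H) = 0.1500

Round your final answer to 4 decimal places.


Bayes' theorem: P(H|E) = P(E|H) × P(H) / P(E)

Step 1: Calculate P(E) using law of total probability
P(E) = P(E|H)P(H) + P(E|¬H)P(¬H)
     = 0.8000 × 0.1625 + 0.1500 × 0.8375
     = 0.13000000 + 0.12562500
     = 0.25562500

Step 2: Apply Bayes' theorem
P(H|E) = P(E|H) × P(H) / P(E)
       = 0.13000000 / 0.25562500
       = 0.5086


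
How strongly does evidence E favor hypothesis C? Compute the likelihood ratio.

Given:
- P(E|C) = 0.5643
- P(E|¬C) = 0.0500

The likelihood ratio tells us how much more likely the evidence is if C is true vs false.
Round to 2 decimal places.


Likelihood Ratio (LR) = P(E|C) / P(E|¬C)

LR = 0.5643 / 0.0500
   = 11.29

The evidence is 11.29 times more likely if C is true than if C is false.
Since LR > 1, the evidence supports C over ¬C.


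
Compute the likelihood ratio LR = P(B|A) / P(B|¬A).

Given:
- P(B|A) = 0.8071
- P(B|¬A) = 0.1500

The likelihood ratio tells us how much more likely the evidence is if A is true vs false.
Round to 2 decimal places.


Likelihood Ratio (LR) = P(B|A) / P(B|¬A)

LR = 0.8071 / 0.1500
   = 5.38

The evidence is 5.38 times more likely if A is true than if A is false.
Because LR exceeds 1, B is evidence for A.


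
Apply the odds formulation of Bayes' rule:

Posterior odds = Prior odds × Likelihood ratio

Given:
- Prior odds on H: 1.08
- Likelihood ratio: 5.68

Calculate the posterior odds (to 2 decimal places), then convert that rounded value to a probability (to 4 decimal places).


Step 1: Calculate posterior odds
Posterior odds = Prior odds × LR
               = 1.08 × 5.68
               = 6.13

Step 2: Convert to probability
P(H|E) = Posterior odds / (1 + Posterior odds)
       = 6.13 / (1 + 6.13)
       = 6.13 / 7.13
       = 0.8597

The evidence increased P(H) from 0.5192 to 0.8597.


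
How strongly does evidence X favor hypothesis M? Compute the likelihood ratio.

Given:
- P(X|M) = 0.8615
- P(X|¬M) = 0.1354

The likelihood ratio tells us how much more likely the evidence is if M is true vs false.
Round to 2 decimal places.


Likelihood Ratio (LR) = P(X|M) / P(X|¬M)

LR = 0.8615 / 0.1354
   = 6.36

The evidence is 6.36 times more likely if M is true than if M is false.
LR > 1, so observing X raises the odds in favor of M.


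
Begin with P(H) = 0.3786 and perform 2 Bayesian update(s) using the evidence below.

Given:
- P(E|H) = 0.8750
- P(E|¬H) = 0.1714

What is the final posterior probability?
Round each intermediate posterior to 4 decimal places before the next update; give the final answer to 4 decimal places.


Sequential Bayesian updating:

Initial prior: P(H) = 0.3786

Update 1:
  P(E) = 0.8750 × 0.3786 + 0.1714 × 0.6214 = 0.33127500 + 0.10650796 = 0.43778296
  P(H|E) = 0.33127500 / 0.43778296 = 0.7567

Update 2:
  P(E) = 0.8750 × 0.7567 + 0.1714 × 0.2433 = 0.66211250 + 0.04170162 = 0.70381412
  P(H|E) = 0.66211250 / 0.70381412 = 0.9407

Final posterior: 0.9407


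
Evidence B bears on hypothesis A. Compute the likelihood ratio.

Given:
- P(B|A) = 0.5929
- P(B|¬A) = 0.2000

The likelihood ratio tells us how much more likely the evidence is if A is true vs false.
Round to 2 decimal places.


Likelihood Ratio (LR) = P(B|A) / P(B|¬A)

LR = 0.5929 / 0.2000
   = 2.96

The evidence is 2.96 times more likely if A is true than if A is false.
LR > 1, so observing B raises the odds in favor of A.


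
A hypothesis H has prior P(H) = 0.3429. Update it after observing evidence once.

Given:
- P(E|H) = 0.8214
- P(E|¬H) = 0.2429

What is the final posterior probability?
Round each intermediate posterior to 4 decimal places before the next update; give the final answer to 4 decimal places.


Sequential Bayesian updating:

Initial prior: P(H) = 0.3429

Update 1:
  P(E) = 0.8214 × 0.3429 + 0.2429 × 0.6571 = 0.28165806 + 0.15960959 = 0.44126765
  P(H|E) = 0.28165806 / 0.44126765 = 0.6383

Final posterior: 0.6383


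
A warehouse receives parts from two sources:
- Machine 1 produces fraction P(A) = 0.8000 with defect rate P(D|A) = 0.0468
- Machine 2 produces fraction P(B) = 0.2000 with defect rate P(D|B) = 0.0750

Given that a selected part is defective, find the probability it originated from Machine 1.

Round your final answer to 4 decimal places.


Let A = from Machine 1, D = defective

Given:
- P(A) = 0.8000, P(B) = 0.2000
- P(D|A) = 0.0468, P(D|B) = 0.0750

Step 1: Find P(D)
P(D) = P(D|A)P(A) + P(D|B)P(B)
     = 0.0468 × 0.8000 + 0.0750 × 0.2000
     = 0.03744000 + 0.01500000
     = 0.05244000

Step 2: Apply Bayes' theorem
P(A|D) = P(D|A)P(A) / P(D)
       = 0.03744000 / 0.05244000
       = 0.7140


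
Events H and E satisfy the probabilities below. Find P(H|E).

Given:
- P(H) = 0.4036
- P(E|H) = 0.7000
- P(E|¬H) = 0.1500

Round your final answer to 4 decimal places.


Bayes' theorem: P(H|E) = P(E|H) × P(H) / P(E)

Step 1: Calculate P(E) using law of total probability
P(E) = P(E|H)P(H) + P(E|¬H)P(¬H)
     = 0.7000 × 0.4036 + 0.1500 × 0.5964
     = 0.28252000 + 0.08946000
     = 0.37198000

Step 2: Apply Bayes' theorem
P(H|E) = P(E|H) × P(H) / P(E)
       = 0.28252000 / 0.37198000
       = 0.7595
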